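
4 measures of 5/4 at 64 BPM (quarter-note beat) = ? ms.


Reasoning:
Quarter-note beat duration = 60000 / 64 ms
Beats per measure (5/4) = 5
One measure = 5 × 60000 / 64 = 300000 / 64 ms
4 measures = 4 × 300000 / 64 = 1200000 / 64
= 18750.0 ms


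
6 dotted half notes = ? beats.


Solution.
Base half note = 2 beats
Dot 1 adds half the previous value: +1
One dotted half = 2 + 1 = 3
6 of them = 6 × 3 = 18
= 18 beats


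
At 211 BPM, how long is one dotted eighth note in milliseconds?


One quarter-note beat = 60000 / BPM = 60000 / 211 ms
Dotted eighth note = 3/4 × quarter note
Duration = 3/4 × 60000 / 211 = 45000 / 211
= 213.3 ms


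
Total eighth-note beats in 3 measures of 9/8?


Let's work it out.
Time signature 9/8: the bottom number 8 means the eighth note gets one count
The top number 9 means 9 eighth-note beats per measure
Total = 9 × 3 measures
= 27 eighth-note beats


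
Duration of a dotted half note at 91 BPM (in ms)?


One quarter-note beat = 60000 / BPM = 60000 / 91 ms
Dotted half note = 3 × quarter note
Duration = 3 × 60000 / 91 = 180000 / 91
= 1978.0 ms


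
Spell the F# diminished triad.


Reasoning:
Diminished triad = root + minor 3rd (3 semitones) + diminished 5th (6 semitones)
A triad on F# stacks thirds, so the chord tones use letter names F-A-C
Root: F#
Minor 3rd above F#: A
Diminished 5th above F#: C
Chord = F# A C


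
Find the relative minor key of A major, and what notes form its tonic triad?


Solution.
The relative minor shares the major's key signature and starts on its 6th degree
6th degree = a major 6th above the tonic; a major 6th above A is F#
→ relative minor of A major is F# minor
Tonic triad of F# minor = root + minor 3rd + perfect 5th = F# A C#
= F# minor; triad = F# A C#


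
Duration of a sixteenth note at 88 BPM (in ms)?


Let's work it out.
One quarter-note beat = 60000 / BPM = 60000 / 88 ms
Sixteenth note = 1/4 × quarter note
Duration = 1/4 × 60000 / 88 = 15000 / 88
= 170.5 ms


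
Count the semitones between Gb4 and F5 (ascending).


Absolute semitone position = octave×12 + chromatic position
Gb4: 4×12 + 6 = 54
F5: 5×12 + 5 = 65
Difference = 65 - 54 = 11
= 11 semitones


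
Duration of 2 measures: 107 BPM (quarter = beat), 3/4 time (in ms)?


Working:
Quarter-note beat duration = 60000 / 107 ms
Beats per measure (3/4) = 3
One measure = 3 × 60000 / 107 = 180000 / 107 ms
2 measures = 2 × 180000 / 107 = 360000 / 107
= 3364.5 ms


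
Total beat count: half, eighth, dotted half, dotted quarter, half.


Working:
Beat values:
  half = 2 beats
  eighth = 0.5 beats
  dotted half = 3 beats
  dotted quarter = 1.5 beats
  half = 2 beats
Sum = 2 + 0.5 + 3 + 1.5 + 2
= 9 beats


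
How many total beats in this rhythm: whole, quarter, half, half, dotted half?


Let's work it out.
Beat values:
  whole = 4 beats
  quarter = 1 beat
  half = 2 beats
  half = 2 beats
  dotted half = 3 beats
Sum = 4 + 1 + 2 + 2 + 3
= 12 beats


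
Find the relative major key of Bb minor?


Step by step:
The relative major shares the key signature and is a minor 3rd above the minor tonic
A minor 3rd above Bb is Db
→ relative major of Bb minor is Db major
= Db major


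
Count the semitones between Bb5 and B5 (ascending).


Absolute semitone position = octave×12 + chromatic position
Bb5: 5×12 + 10 = 70
B5: 5×12 + 11 = 71
Difference = 71 - 70 = 1
= 1 semitone


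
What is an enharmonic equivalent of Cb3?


Solution.
Enharmonic notes sound the same pitch but are spelled with different letter names
Cb and B name the same pitch class
Octave numbers change at C, so Cb3 = B2
= B2


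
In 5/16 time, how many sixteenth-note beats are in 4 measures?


Working:
Time signature 5/16: the bottom number 16 means the sixteenth note gets one count
The top number 5 means 5 sixteenth-note beats per measure
Total = 5 × 4 measures
= 20 sixteenth-note beats


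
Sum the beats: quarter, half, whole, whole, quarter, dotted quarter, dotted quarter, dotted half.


Solution.
Beat values:
  quarter = 1 beat
  half = 2 beats
  whole = 4 beats
  whole = 4 beats
  quarter = 1 beat
  dotted quarter = 1.5 beats
  dotted quarter = 1.5 beats
  dotted half = 3 beats
Sum = 1 + 2 + 4 + 4 + 1 + 1.5 + 1.5 + 3
= 18 beats


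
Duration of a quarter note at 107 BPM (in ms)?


One quarter-note beat = 60000 / BPM = 60000 / 107 ms
Duration = 60000 / 107
= 560.7 ms


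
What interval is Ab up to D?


Letter names: A → D spans 4 letter names → a 4th
Semitones: Ab → D = 6 half-steps
A 4th of 6 semitones is an augmented 4th
= augmented 4th


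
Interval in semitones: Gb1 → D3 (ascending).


Working:
Absolute semitone position = octave×12 + chromatic position
Gb1: 1×12 + 6 = 18
D3: 3×12 + 2 = 38
Difference = 38 - 18 = 20
= 20 semitones


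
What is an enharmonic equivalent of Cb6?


Solution.
Enharmonic notes sound the same pitch but are spelled with different letter names
Cb and B name the same pitch class
Octave numbers change at C, so Cb6 = B5
= B5


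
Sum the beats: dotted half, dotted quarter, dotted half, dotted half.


Solution.
Beat values:
  dotted half = 3 beats
  dotted quarter = 1.5 beats
  dotted half = 3 beats
  dotted half = 3 beats
Sum = 3 + 1.5 + 3 + 3
= 10.5 beats


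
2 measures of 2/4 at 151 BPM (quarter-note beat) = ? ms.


Solution.
Quarter-note beat duration = 60000 / 151 ms
Beats per measure (2/4) = 2
One measure = 2 × 60000 / 151 = 120000 / 151 ms
2 measures = 2 × 120000 / 151 = 240000 / 151
= 1589.4 ms


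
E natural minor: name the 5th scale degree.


Natural minor scale pattern: W-H-W-W-H-W-W (2-1-2-2-1-2-2 semitones)
Starting from E:
  E + 2 semitones → F#
  F# + 1 semitone → G
  G + 2 semitones → A
  A + 2 semitones → B
  B + 1 semitone → C
  C + 2 semitones → D
  D + 2 semitones → E
Scale: E F# G A B C D
Degree 5 = B


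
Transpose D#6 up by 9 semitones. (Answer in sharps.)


D#6: chromatic position 3 in octave 6 → absolute = 6×12 + 3 = 75
Transpose up 9: 75 + 9 = 84
84 = 7×12 + 0 → C in octave 7
Result = C7


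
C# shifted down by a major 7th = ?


major 7th: 7 letter names, 11 semitones
Letter: C - 6 → D
Pitch: C# - 11 semitones, spelled as a D → D
= D


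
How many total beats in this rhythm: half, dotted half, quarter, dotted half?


Let's work it out.
Beat values:
  half = 2 beats
  dotted half = 3 beats
  quarter = 1 beat
  dotted half = 3 beats
Sum = 2 + 3 + 1 + 3
= 9 beats


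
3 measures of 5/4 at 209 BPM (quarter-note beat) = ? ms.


Quarter-note beat duration = 60000 / 209 ms
Beats per measure (5/4) = 5
One measure = 5 × 60000 / 209 = 300000 / 209 ms
3 measures = 3 × 300000 / 209 = 900000 / 209
= 4306.2 ms


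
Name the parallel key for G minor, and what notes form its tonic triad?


Let's work it out.
Parallel keys share the same tonic but differ in mode
G minor → parallel is G major
Tonic triad of G major = G B D
= G major; triad = G B D


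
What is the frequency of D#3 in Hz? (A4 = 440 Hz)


Solution.
f = 440 × 2^(n/12) where n = semitones from A4
D#3: -18 semitones from A4
f = 440 × 2^(-18/12)
f = 155.56 Hz


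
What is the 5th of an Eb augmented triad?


Augmented triad = root + major 3rd (4 semitones) + augmented 5th (8 semitones)
A triad on Eb stacks thirds, so the chord tones use letter names E-G-B
Root: Eb
Major 3rd above Eb: G
Augmented 5th above Eb: B
The 5th = B


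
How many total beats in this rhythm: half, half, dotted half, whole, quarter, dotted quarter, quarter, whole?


Let's work it out.
Beat values:
  half = 2 beats
  half = 2 beats
  dotted half = 3 beats
  whole = 4 beats
  quarter = 1 beat
  dotted quarter = 1.5 beats
  quarter = 1 beat
  whole = 4 beats
Sum = 2 + 2 + 3 + 4 + 1 + 1.5 + 1 + 4
= 18.5 beats


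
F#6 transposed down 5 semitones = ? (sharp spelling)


Reasoning:
F#6: chromatic position 6 in octave 6 → absolute = 6×12 + 6 = 78
Transpose down 5: 78 - 5 = 73
73 = 6×12 + 1 → C# in octave 6
Result = C#6


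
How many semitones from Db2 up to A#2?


Let's work it out.
Absolute semitone position = octave×12 + chromatic position
Db2: 2×12 + 1 = 25
A#2: 2×12 + 10 = 34
Difference = 34 - 25 = 9
= 9 semitones


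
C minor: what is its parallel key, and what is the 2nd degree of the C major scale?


Let's work it out.
Parallel keys share the same tonic but differ in mode
C minor → parallel is C major
C major scale: C D E F G A B
= C major; 2nd degree = D


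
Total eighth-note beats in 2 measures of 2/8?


Time signature 2/8: the bottom number 8 means the eighth note gets one count
The top number 2 means 2 eighth-note beats per measure
Total = 2 × 2 measures
= 4 eighth-note beats


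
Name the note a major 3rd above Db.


Let's work it out.
A 3rd spans 3 letter names, so from D we land on F
A major 3rd = 4 semitones above Db
Spell F at that pitch: F
= F


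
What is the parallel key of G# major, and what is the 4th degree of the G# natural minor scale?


Parallel keys share the same tonic but differ in mode
G# major → parallel is G# minor
G# natural minor scale: G# A# B C# D# E F#
= G# minor; 4th degree = C#


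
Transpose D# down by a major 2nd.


Solution.
major 2nd: 2 letter names, 2 semitones
Letter: D - 1 → C
Pitch: D# - 2 semitones, spelled as a C → C#
= C#


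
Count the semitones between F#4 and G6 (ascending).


Absolute semitone position = octave×12 + chromatic position
F#4: 4×12 + 6 = 54
G6: 6×12 + 7 = 79
Difference = 79 - 54 = 25
= 25 semitones


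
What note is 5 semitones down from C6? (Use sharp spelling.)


Reasoning:
C6: chromatic position 0 in octave 6 → absolute = 6×12 + 0 = 72
Transpose down 5: 72 - 5 = 67
67 = 5×12 + 7 → G in octave 5
Result = G5


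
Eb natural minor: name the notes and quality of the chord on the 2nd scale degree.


Solution.
Eb natural minor scale: Eb F Gb Ab Bb Cb Db
Diatonic triad on degree 2 stacks scale notes 2, 4, 6: F Ab Cb
F→Ab = 3 semitones; F→Cb = 6 semitones → diminished triad
= F Ab Cb (diminished)


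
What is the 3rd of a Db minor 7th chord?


Reasoning:
Minor 7th chord = root + minor 3rd + perfect 5th + minor 7th
Seventh chords stack in thirds, so the letter names are D-F-A-C
Root: Db
Minor 3rd above Db: Fb
Perfect 5th above Db: Ab
Minor 7th above Db: Cb
The 3rd = Fb


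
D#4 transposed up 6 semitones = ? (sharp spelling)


Working:
D#4: chromatic position 3 in octave 4 → absolute = 4×12 + 3 = 51
Transpose up 6: 51 + 6 = 57
57 = 4×12 + 9 → A in octave 4
Result = A4


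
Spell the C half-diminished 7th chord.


Half-diminished 7th chord = root + minor 3rd + diminished 5th + minor 7th
Seventh chords stack in thirds, so the letter names are C-E-G-B
Root: C
Minor 3rd above C: Eb
Diminished 5th above C: Gb
Minor 7th above C: Bb
Chord = C Eb Gb Bb


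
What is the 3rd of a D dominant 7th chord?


Solution.
Dominant 7th chord = root + major 3rd + perfect 5th + minor 7th
Seventh chords stack in thirds, so the letter names are D-F-A-C
Root: D
Major 3rd above D: F#
Perfect 5th above D: A
Minor 7th above D: C
The 3rd = F#


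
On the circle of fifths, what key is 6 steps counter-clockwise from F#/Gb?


Solution.
Each counter-clockwise step moves down a perfect 5th (= up a perfect 4th)
From F#/Gb: F#/Gb → B → E → A → D → G → C
= C


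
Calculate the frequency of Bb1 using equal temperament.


Step by step:
f = 440 × 2^(n/12) where n = semitones from A4
Bb1: -35 semitones from A4
f = 440 × 2^(-35/12)
f = 58.27 Hz


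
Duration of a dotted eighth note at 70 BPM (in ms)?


Reasoning:
One quarter-note beat = 60000 / BPM = 60000 / 70 ms
Dotted eighth note = 3/4 × quarter note
Duration = 3/4 × 60000 / 70 = 45000 / 70
= 642.9 ms


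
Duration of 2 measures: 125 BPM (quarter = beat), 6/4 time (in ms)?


Quarter-note beat duration = 60000 / 125 ms
Beats per measure (6/4) = 6
One measure = 6 × 60000 / 125 = 360000 / 125 ms
2 measures = 2 × 360000 / 125 = 720000 / 125
= 5760.0 ms


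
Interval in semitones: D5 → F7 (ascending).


Let's work it out.
Absolute semitone position = octave×12 + chromatic position
D5: 5×12 + 2 = 62
F7: 7×12 + 5 = 89
Difference = 89 - 62 = 27
= 27 semitones


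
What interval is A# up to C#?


Solution.
Letter names: A → C spans 3 letter names → a 3rd
Semitones: A# → C# = 3 half-steps
A 3rd of 3 semitones is a minor 3rd
= minor 3rd


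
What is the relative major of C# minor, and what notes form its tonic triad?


The relative major shares the key signature and is a minor 3rd above the minor tonic
A minor 3rd above C# is E
→ relative major of C# minor is E major
Tonic triad of E major = root + major 3rd + perfect 5th = E G# B
= E major; triad = E G# B


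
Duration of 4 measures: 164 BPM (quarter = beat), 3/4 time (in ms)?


Reasoning:
Quarter-note beat duration = 60000 / 164 ms
Beats per measure (3/4) = 3
One measure = 3 × 60000 / 164 = 180000 / 164 ms
4 measures = 4 × 180000 / 164 = 720000 / 164
= 4390.2 ms


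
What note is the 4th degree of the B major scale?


Reasoning:
Major scale pattern: W-W-H-W-W-W-H (2-2-1-2-2-2-1 semitones)
Starting from B:
  B + 2 semitones → C#
  C# + 2 semitones → D#
  D# + 1 semitone → E
  E + 2 semitones → F#
  F# + 2 semitones → G#
  G# + 2 semitones → A#
  A# + 1 semitone → B
Scale: B C# D# E F# G# A#
Degree 4 = E


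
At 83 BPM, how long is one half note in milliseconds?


Let's work it out.
One quarter-note beat = 60000 / BPM = 60000 / 83 ms
Half note = 2 × quarter note
Duration = 2 × 60000 / 83 = 120000 / 83
= 1445.8 ms


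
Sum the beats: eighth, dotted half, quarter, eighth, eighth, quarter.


Solution.
Beat values:
  eighth = 0.5 beats
  dotted half = 3 beats
  quarter = 1 beat
  eighth = 0.5 beats
  eighth = 0.5 beats
  quarter = 1 beat
Sum = 0.5 + 3 + 1 + 0.5 + 0.5 + 1
= 6.5 beats


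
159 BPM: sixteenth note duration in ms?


Step by step:
One quarter-note beat = 60000 / BPM = 60000 / 159 ms
Sixteenth note = 1/4 × quarter note
Duration = 1/4 × 60000 / 159 = 15000 / 159
= 94.3 ms


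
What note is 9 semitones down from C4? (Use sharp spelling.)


Working:
C4: chromatic position 0 in octave 4 → absolute = 4×12 + 0 = 48
Transpose down 9: 48 - 9 = 39
39 = 3×12 + 3 → D# in octave 3
Result = D#3


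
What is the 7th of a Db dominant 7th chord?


Step by step:
Dominant 7th chord = root + major 3rd + perfect 5th + minor 7th
Seventh chords stack in thirds, so the letter names are D-F-A-C
Root: Db
Major 3rd above Db: F
Perfect 5th above Db: Ab
Minor 7th above Db: Cb
The 7th = Cb


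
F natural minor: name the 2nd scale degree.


Working:
Natural minor scale pattern: W-H-W-W-H-W-W (2-1-2-2-1-2-2 semitones)
Starting from F:
  F + 2 semitones → G
  G + 1 semitone → Ab
  Ab + 2 semitones → Bb
  Bb + 2 semitones → C
  C + 1 semitone → Db
  Db + 2 semitones → Eb
  Eb + 2 semitones → F
Scale: F G Ab Bb C Db Eb
Degree 2 = G


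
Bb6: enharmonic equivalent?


Step by step:
Enharmonic notes sound the same pitch but are spelled with different letter names
Bb and A# name the same pitch class
= A#6


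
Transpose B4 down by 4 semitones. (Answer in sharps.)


Reasoning:
B4: chromatic position 11 in octave 4 → absolute = 4×12 + 11 = 59
Transpose down 4: 59 - 4 = 55
55 = 4×12 + 7 → G in octave 4
Result = G4


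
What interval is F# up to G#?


Letter names: F → G spans 2 letter names → a 2nd
Semitones: F# → G# = 2 half-steps
A 2nd of 2 semitones is a major 2nd
= major 2nd


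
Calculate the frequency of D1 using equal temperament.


Reasoning:
f = 440 × 2^(n/12) where n = semitones from A4
D1: -43 semitones from A4
f = 440 × 2^(-43/12)
f = 36.71 Hz


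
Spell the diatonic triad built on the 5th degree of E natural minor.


Solution.
E natural minor scale: E F# G A B C D
Diatonic triad on degree 5 stacks scale notes 5, 7, 2: B D F#
B→D = 3 semitones; B→F# = 7 semitones → minor triad
= B D F# (minor)


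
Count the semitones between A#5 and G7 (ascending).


Solution.
Absolute semitone position = octave×12 + chromatic position
A#5: 5×12 + 10 = 70
G7: 7×12 + 7 = 91
Difference = 91 - 70 = 21
= 21 semitones


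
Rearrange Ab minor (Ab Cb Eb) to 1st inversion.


Solution.
Root position: Ab Cb Eb
1st inversion: move root up an octave
Bass note: Cb
Notes (bottom to top) = Cb Eb Ab


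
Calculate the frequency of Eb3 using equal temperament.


Working:
f = 440 × 2^(n/12) where n = semitones from A4
Eb3: -18 semitones from A4
f = 440 × 2^(-18/12)
f = 155.56 Hz


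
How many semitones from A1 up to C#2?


Let's work it out.
Absolute semitone position = octave×12 + chromatic position
A1: 1×12 + 9 = 21
C#2: 2×12 + 1 = 25
Difference = 25 - 21 = 4
= 4 semitones


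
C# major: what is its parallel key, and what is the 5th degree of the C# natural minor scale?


Step by step:
Parallel keys share the same tonic but differ in mode
C# major → parallel is C# minor
C# natural minor scale: C# D# E F# G# A B
= C# minor; 5th degree = G#


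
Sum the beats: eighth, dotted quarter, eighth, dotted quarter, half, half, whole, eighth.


Beat values:
  eighth = 0.5 beats
  dotted quarter = 1.5 beats
  eighth = 0.5 beats
  dotted quarter = 1.5 beats
  half = 2 beats
  half = 2 beats
  whole = 4 beats
  eighth = 0.5 beats
Sum = 0.5 + 1.5 + 0.5 + 1.5 + 2 + 2 + 4 + 0.5
= 12.5 beats


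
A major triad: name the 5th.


Let's work it out.
Major triad = root + major 3rd (4 semitones) + perfect 5th (7 semitones)
A triad on A stacks thirds, so the chord tones use letter names A-C-E
Root: A
Major 3rd above A: C#
Perfect 5th above A: E
The 5th = E


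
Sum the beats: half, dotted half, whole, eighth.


Beat values:
  half = 2 beats
  dotted half = 3 beats
  whole = 4 beats
  eighth = 0.5 beats
Sum = 2 + 3 + 4 + 0.5
= 9.5 beats


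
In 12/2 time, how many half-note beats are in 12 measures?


Let's work it out.
Time signature 12/2: the bottom number 2 means the half note gets one count
The top number 12 means 12 half-note beats per measure
Total = 12 × 12 measures
= 144 half-note beats


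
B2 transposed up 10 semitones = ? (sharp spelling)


B2: chromatic position 11 in octave 2 → absolute = 2×12 + 11 = 35
Transpose up 10: 35 + 10 = 45
45 = 3×12 + 9 → A in octave 3
Result = A3


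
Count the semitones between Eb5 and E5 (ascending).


Solution.
Absolute semitone position = octave×12 + chromatic position
Eb5: 5×12 + 3 = 63
E5: 5×12 + 4 = 64
Difference = 64 - 63 = 1
= 1 semitone


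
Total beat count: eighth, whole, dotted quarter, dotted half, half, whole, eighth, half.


Reasoning:
Beat values:
  eighth = 0.5 beats
  whole = 4 beats
  dotted quarter = 1.5 beats
  dotted half = 3 beats
  half = 2 beats
  whole = 4 beats
  eighth = 0.5 beats
  half = 2 beats
Sum = 0.5 + 4 + 1.5 + 3 + 2 + 4 + 0.5 + 2
= 17.5 beats


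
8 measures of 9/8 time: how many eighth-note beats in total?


Time signature 9/8: the bottom number 8 means the eighth note gets one count
The top number 9 means 9 eighth-note beats per measure
Total = 9 × 8 measures
= 72 eighth-note beats


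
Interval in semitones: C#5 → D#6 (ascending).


Absolute semitone position = octave×12 + chromatic position
C#5: 5×12 + 1 = 61
D#6: 6×12 + 3 = 75
Difference = 75 - 61 = 14
= 14 semitones


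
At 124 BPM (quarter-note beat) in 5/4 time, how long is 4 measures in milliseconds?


Quarter-note beat duration = 60000 / 124 ms
Beats per measure (5/4) = 5
One measure = 5 × 60000 / 124 = 300000 / 124 ms
4 measures = 4 × 300000 / 124 = 1200000 / 124
= 9677.4 ms


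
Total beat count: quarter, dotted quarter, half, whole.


Solution.
Beat values:
  quarter = 1 beat
  dotted quarter = 1.5 beats
  half = 2 beats
  whole = 4 beats
Sum = 1 + 1.5 + 2 + 4
= 8.5 beats


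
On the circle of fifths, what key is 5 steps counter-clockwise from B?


Step by step:
Each counter-clockwise step moves down a perfect 5th (= up a perfect 4th)
From B: B → E → A → D → G → C
= C


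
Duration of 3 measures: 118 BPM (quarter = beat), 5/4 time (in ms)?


Quarter-note beat duration = 60000 / 118 ms
Beats per measure (5/4) = 5
One measure = 5 × 60000 / 118 = 300000 / 118 ms
3 measures = 3 × 300000 / 118 = 900000 / 118
= 7627.1 ms


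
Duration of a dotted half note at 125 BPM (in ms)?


One quarter-note beat = 60000 / BPM = 60000 / 125 ms
Dotted half note = 3 × quarter note
Duration = 3 × 60000 / 125 = 180000 / 125
= 1440.0 ms


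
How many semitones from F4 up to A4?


Working:
Absolute semitone position = octave×12 + chromatic position
F4: 4×12 + 5 = 53
A4: 4×12 + 9 = 57
Difference = 57 - 53 = 4
= 4 semitones


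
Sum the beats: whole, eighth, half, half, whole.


Let's work it out.
Beat values:
  whole = 4 beats
  eighth = 0.5 beats
  half = 2 beats
  half = 2 beats
  whole = 4 beats
Sum = 4 + 0.5 + 2 + 2 + 4
= 12.5 beats


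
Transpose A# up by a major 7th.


major 7th: 7 letter names, 11 semitones
Letter: A + 6 → G
Pitch: A# + 11 semitones, spelled as a G → G##
= G##


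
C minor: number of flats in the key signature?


Reasoning:
Flat minor keys: A(0), D(1), G(2), C(3), F(4), Bb(5), Eb(6), Ab(7)
C minor has 3 flats
Order of flats: Bb Eb Ab Db Gb Cb Fb → first 3: Bb, Eb, Ab
= 3 flats


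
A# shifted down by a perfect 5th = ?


Solution.
perfect 5th: 5 letter names, 7 semitones
Letter: A - 4 → D
Pitch: A# - 7 semitones, spelled as a D → D#
= D#


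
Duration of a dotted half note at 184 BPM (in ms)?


One quarter-note beat = 60000 / BPM = 60000 / 184 ms
Dotted half note = 3 × quarter note
Duration = 3 × 60000 / 184 = 180000 / 184
= 978.3 ms


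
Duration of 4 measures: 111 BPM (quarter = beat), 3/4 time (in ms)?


Let's work it out.
Quarter-note beat duration = 60000 / 111 ms
Beats per measure (3/4) = 3
One measure = 3 × 60000 / 111 = 180000 / 111 ms
4 measures = 4 × 180000 / 111 = 720000 / 111
= 6486.5 ms


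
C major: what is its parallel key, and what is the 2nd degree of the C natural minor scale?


Solution.
Parallel keys share the same tonic but differ in mode
C major → parallel is C minor
C natural minor scale: C D Eb F G Ab Bb
= C minor; 2nd degree = D


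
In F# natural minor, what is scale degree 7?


Let's work it out.
Natural minor scale pattern: W-H-W-W-H-W-W (2-1-2-2-1-2-2 semitones)
Starting from F#:
  F# + 2 semitones → G#
  G# + 1 semitone → A
  A + 2 semitones → B
  B + 2 semitones → C#
  C# + 1 semitone → D
  D + 2 semitones → E
  E + 2 semitones → F#
Scale: F# G# A B C# D E
Degree 7 = E


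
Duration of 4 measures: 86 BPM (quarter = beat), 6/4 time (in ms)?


Reasoning:
Quarter-note beat duration = 60000 / 86 ms
Beats per measure (6/4) = 6
One measure = 6 × 60000 / 86 = 360000 / 86 ms
4 measures = 4 × 360000 / 86 = 1440000 / 86
= 16744.2 ms


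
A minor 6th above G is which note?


A 6th spans 6 letter names, so from G we land on E
A minor 6th = 8 semitones above G
Spell E at that pitch: Eb
= Eb


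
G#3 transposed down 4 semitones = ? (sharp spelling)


Let's work it out.
G#3: chromatic position 8 in octave 3 → absolute = 3×12 + 8 = 44
Transpose down 4: 44 - 4 = 40
40 = 3×12 + 4 → E in octave 3
Result = E3


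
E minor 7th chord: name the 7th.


Minor 7th chord = root + minor 3rd + perfect 5th + minor 7th
Seventh chords stack in thirds, so the letter names are E-G-B-D
Root: E
Minor 3rd above E: G
Perfect 5th above E: B
Minor 7th above E: D
The 7th = D


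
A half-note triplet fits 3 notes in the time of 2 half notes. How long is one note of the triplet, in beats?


Solution.
Triplet: 3 notes occupy the space of 2 half notes
Space = 2 × 2 = 4 beats
Each triplet note = 4 / 3 = 4/3 beats
= 4/3 beats


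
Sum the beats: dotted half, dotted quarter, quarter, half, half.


Beat values:
  dotted half = 3 beats
  dotted quarter = 1.5 beats
  quarter = 1 beat
  half = 2 beats
  half = 2 beats
Sum = 3 + 1.5 + 1 + 2 + 2
= 9.5 beats


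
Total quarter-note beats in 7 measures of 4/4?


Reasoning:
Time signature 4/4: the bottom number 4 means the quarter note gets one count
The top number 4 means 4 quarter-note beats per measure
Total = 4 × 7 measures
= 28 quarter-note beats


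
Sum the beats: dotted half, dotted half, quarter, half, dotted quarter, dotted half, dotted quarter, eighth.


Reasoning:
Beat values:
  dotted half = 3 beats
  dotted half = 3 beats
  quarter = 1 beat
  half = 2 beats
  dotted quarter = 1.5 beats
  dotted half = 3 beats
  dotted quarter = 1.5 beats
  eighth = 0.5 beats
Sum = 3 + 3 + 1 + 2 + 1.5 + 3 + 1.5 + 0.5
= 15.5 beats


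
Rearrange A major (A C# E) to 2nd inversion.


Solution.
Root position: A C# E
2nd inversion: move root and 3rd up an octave
Bass note: E
Notes (bottom to top) = E A C#


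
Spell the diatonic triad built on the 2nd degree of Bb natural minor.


Reasoning:
Bb natural minor scale: Bb C Db Eb F Gb Ab
Diatonic triad on degree 2 stacks scale notes 2, 4, 6: C Eb Gb
C→Eb = 3 semitones; C→Gb = 6 semitones → diminished triad
= C Eb Gb (diminished)


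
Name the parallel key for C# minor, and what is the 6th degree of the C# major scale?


Reasoning:
Parallel keys share the same tonic but differ in mode
C# minor → parallel is C# major
C# major scale: C# D# E# F# G# A# B#
= C# major; 6th degree = A#


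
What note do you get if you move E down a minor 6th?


minor 6th: 6 letter names, 8 semitones
Letter: E - 5 → G
Pitch: E - 8 semitones, spelled as a G → G#
= G#


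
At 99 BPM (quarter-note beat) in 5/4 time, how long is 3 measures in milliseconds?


Let's work it out.
Quarter-note beat duration = 60000 / 99 ms
Beats per measure (5/4) = 5
One measure = 5 × 60000 / 99 = 300000 / 99 ms
3 measures = 3 × 300000 / 99 = 900000 / 99
= 9090.9 ms


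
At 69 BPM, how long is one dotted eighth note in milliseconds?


Step by step:
One quarter-note beat = 60000 / BPM = 60000 / 69 ms
Dotted eighth note = 3/4 × quarter note
Duration = 3/4 × 60000 / 69 = 45000 / 69
= 652.2 ms


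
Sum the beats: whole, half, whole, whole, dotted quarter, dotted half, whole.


Solution.
Beat values:
  whole = 4 beats
  half = 2 beats
  whole = 4 beats
  whole = 4 beats
  dotted quarter = 1.5 beats
  dotted half = 3 beats
  whole = 4 beats
Sum = 4 + 2 + 4 + 4 + 1.5 + 3 + 4
= 22.5 beats


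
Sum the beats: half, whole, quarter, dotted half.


Solution.
Beat values:
  half = 2 beats
  whole = 4 beats
  quarter = 1 beat
  dotted half = 3 beats
Sum = 2 + 4 + 1 + 3
= 10 beats


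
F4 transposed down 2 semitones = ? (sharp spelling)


Reasoning:
F4: chromatic position 5 in octave 4 → absolute = 4×12 + 5 = 53
Transpose down 2: 53 - 2 = 51
51 = 4×12 + 3 → D# in octave 4
Result = D#4


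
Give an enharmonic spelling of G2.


Solution.
Enharmonic notes sound the same pitch but are spelled with different letter names
G and F## name the same pitch class
= F##2


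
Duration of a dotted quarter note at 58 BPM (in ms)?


Working:
One quarter-note beat = 60000 / BPM = 60000 / 58 ms
Dotted quarter note = 3/2 × quarter note
Duration = 3/2 × 60000 / 58 = 90000 / 58
= 1551.7 ms


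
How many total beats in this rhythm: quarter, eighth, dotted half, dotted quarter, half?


Solution.
Beat values:
  quarter = 1 beat
  eighth = 0.5 beats
  dotted half = 3 beats
  dotted quarter = 1.5 beats
  half = 2 beats
Sum = 1 + 0.5 + 3 + 1.5 + 2
= 8 beats


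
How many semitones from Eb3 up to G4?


Working:
Absolute semitone position = octave×12 + chromatic position
Eb3: 3×12 + 3 = 39
G4: 4×12 + 7 = 55
Difference = 55 - 39 = 16
= 16 semitones


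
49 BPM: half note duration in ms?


One quarter-note beat = 60000 / BPM = 60000 / 49 ms
Half note = 2 × quarter note
Duration = 2 × 60000 / 49 = 120000 / 49
= 2449.0 ms


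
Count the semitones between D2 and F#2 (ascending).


Step by step:
Absolute semitone position = octave×12 + chromatic position
D2: 2×12 + 2 = 26
F#2: 2×12 + 6 = 30
Difference = 30 - 26 = 4
= 4 semitones


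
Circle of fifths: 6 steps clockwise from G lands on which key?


Step by step:
Each clockwise step on the circle of fifths moves up a perfect 5th
From G: G → D → A → E → B → F#/Gb → Db
= Db


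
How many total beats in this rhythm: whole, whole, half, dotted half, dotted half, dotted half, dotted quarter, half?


Beat values:
  whole = 4 beats
  whole = 4 beats
  half = 2 beats
  dotted half = 3 beats
  dotted half = 3 beats
  dotted half = 3 beats
  dotted quarter = 1.5 beats
  half = 2 beats
Sum = 4 + 4 + 2 + 3 + 3 + 3 + 1.5 + 2
= 22.5 beats


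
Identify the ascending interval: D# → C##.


Letter names: D → C spans 7 letter names → a 7th
Semitones: D# → C## = 11 half-steps
A 7th of 11 semitones is a major 7th
= major 7th


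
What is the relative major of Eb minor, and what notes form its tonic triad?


Let's work it out.
The relative major shares the key signature and is a minor 3rd above the minor tonic
A minor 3rd above Eb is Gb
→ relative major of Eb minor is Gb major
Tonic triad of Gb major = root + major 3rd + perfect 5th = Gb Bb Db
= Gb major; triad = Gb Bb Db


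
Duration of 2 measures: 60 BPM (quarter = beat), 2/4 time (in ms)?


Step by step:
Quarter-note beat duration = 60000 / 60 ms
Beats per measure (2/4) = 2
One measure = 2 × 60000 / 60 = 120000 / 60 ms
2 measures = 2 × 120000 / 60 = 240000 / 60
= 4000.0 ms


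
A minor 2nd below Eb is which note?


Reasoning:
A 2nd spans 2 letter names, so from E we land on D
A minor 2nd = 1 semitone below Eb
Spell D at that pitch: D
= D


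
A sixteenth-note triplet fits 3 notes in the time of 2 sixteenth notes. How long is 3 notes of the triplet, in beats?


Working:
Triplet: 3 notes occupy the space of 2 sixteenth notes
Space = 2 × 1/4 = 1/2 beats
Each triplet note = 1/2 / 3 = 1/6 beats
3 notes = 3 × 1/6 = 1/2
= 1/2 beats


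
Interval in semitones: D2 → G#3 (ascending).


Solution.
Absolute semitone position = octave×12 + chromatic position
D2: 2×12 + 2 = 26
G#3: 3×12 + 8 = 44
Difference = 44 - 26 = 18
= 18 semitones


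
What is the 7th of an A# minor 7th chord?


Solution.
Minor 7th chord = root + minor 3rd + perfect 5th + minor 7th
Seventh chords stack in thirds, so the letter names are A-C-E-G
Root: A#
Minor 3rd above A#: C#
Perfect 5th above A#: E#
Minor 7th above A#: G#
The 7th = G#


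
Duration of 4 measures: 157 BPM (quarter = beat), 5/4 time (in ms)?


Step by step:
Quarter-note beat duration = 60000 / 157 ms
Beats per measure (5/4) = 5
One measure = 5 × 60000 / 157 = 300000 / 157 ms
4 measures = 4 × 300000 / 157 = 1200000 / 157
= 7643.3 ms


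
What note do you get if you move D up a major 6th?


Let's work it out.
major 6th: 6 letter names, 9 semitones
Letter: D + 5 → B
Pitch: D + 9 semitones, spelled as a B → B
= B


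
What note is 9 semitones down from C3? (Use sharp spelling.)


Solution.
C3: chromatic position 0 in octave 3 → absolute = 3×12 + 0 = 36
Transpose down 9: 36 - 9 = 27
27 = 2×12 + 3 → D# in octave 2
Result = D#2


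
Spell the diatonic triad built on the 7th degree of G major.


Step by step:
G major scale: G A B C D E F#
Diatonic triad on degree 7 stacks scale notes 7, 2, 4: F# A C
F#→A = 3 semitones; F#→C = 6 semitones → diminished triad
= F# A C (diminished)


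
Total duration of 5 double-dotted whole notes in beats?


Step by step:
Base whole note = 4 beats
Dot 1 adds half the previous value: +2
Dot 2 adds half the previous value: +1
One double-dotted whole = 4 + 2 + 1 = 7
5 of them = 5 × 7 = 35
= 35 beats


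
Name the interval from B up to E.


Working:
Letter names: B → E spans 4 letter names → a 4th
Semitones: B → E = 5 half-steps
A 4th of 5 semitones is a perfect 4th
= perfect 4th


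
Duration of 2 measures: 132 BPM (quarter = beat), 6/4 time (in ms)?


Quarter-note beat duration = 60000 / 132 ms
Beats per measure (6/4) = 6
One measure = 6 × 60000 / 132 = 360000 / 132 ms
2 measures = 2 × 360000 / 132 = 720000 / 132
= 5454.5 ms


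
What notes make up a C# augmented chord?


Solution.
Augmented triad = root + major 3rd (4 semitones) + augmented 5th (8 semitones)
A triad on C# stacks thirds, so the chord tones use letter names C-E-G
Root: C#
Major 3rd above C#: E#
Augmented 5th above C#: G##
Chord = C# E# G##


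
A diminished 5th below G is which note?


Reasoning:
A 5th spans 5 letter names, so from G we land on C
A diminished 5th = 6 semitones below G
Spell C at that pitch: C#
= C#


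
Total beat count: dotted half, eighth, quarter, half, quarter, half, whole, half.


Step by step:
Beat values:
  dotted half = 3 beats
  eighth = 0.5 beats
  quarter = 1 beat
  half = 2 beats
  quarter = 1 beat
  half = 2 beats
  whole = 4 beats
  half = 2 beats
Sum = 3 + 0.5 + 1 + 2 + 1 + 2 + 4 + 2
= 15.5 beats


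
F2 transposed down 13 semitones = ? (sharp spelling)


F2: chromatic position 5 in octave 2 → absolute = 2×12 + 5 = 29
Transpose down 13: 29 - 13 = 16
16 = 1×12 + 4 → E in octave 1
Result = E1


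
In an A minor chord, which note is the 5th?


Minor triad = root + minor 3rd (3 semitones) + perfect 5th (7 semitones)
A triad on A stacks thirds, so the chord tones use letter names A-C-E
Root: A
Minor 3rd above A: C
Perfect 5th above A: E
The 5th = E


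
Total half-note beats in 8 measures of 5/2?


Step by step:
Time signature 5/2: the bottom number 2 means the half note gets one count
The top number 5 means 5 half-note beats per measure
Total = 5 × 8 measures
= 40 half-note beats


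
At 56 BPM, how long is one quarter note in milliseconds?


Working:
One quarter-note beat = 60000 / BPM = 60000 / 56 ms
Duration = 60000 / 56
= 1071.4 ms


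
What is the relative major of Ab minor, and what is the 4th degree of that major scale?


Working:
The relative major shares the key signature and is a minor 3rd above the minor tonic
A minor 3rd above Ab is Cb
→ relative major of Ab minor is Cb major
Cb major scale: Cb Db Eb Fb Gb Ab Bb
= Cb major; 4th degree = Fb


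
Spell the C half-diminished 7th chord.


Let's work it out.
Half-diminished 7th chord = root + minor 3rd + diminished 5th + minor 7th
Seventh chords stack in thirds, so the letter names are C-E-G-B
Root: C
Minor 3rd above C: Eb
Diminished 5th above C: Gb
Minor 7th above C: Bb
Chord = C Eb Gb Bb


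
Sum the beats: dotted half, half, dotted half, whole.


Solution.
Beat values:
  dotted half = 3 beats
  half = 2 beats
  dotted half = 3 beats
  whole = 4 beats
Sum = 3 + 2 + 3 + 4
= 12 beats


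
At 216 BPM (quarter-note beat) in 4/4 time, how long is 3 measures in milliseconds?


Working:
Quarter-note beat duration = 60000 / 216 ms
Beats per measure (4/4) = 4
One measure = 4 × 60000 / 216 = 240000 / 216 ms
3 measures = 3 × 240000 / 216 = 720000 / 216
= 3333.3 ms


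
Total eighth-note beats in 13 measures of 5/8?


Let's work it out.
Time signature 5/8: the bottom number 8 means the eighth note gets one count
The top number 5 means 5 eighth-note beats per measure
Total = 5 × 13 measures
= 65 eighth-note beats


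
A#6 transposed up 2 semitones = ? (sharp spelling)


Solution.
A#6: chromatic position 10 in octave 6 → absolute = 6×12 + 10 = 82
Transpose up 2: 82 + 2 = 84
84 = 7×12 + 0 → C in octave 7
Result = C7


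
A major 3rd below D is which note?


Solution.
A 3rd spans 3 letter names, so from D we land on B
A major 3rd = 4 semitones below D
Spell B at that pitch: Bb
= Bb


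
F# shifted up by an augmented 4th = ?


Working:
augmented 4th: 4 letter names, 6 semitones
Letter: F + 3 → B
Pitch: F# + 6 semitones, spelled as a B → B#
= B#


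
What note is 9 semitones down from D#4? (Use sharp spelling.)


Solution.
D#4: chromatic position 3 in octave 4 → absolute = 4×12 + 3 = 51
Transpose down 9: 51 - 9 = 42
42 = 3×12 + 6 → F# in octave 3
Result = F#3


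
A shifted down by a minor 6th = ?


Reasoning:
minor 6th: 6 letter names, 8 semitones
Letter: A - 5 → C
Pitch: A - 8 semitones, spelled as a C → C#
= C#


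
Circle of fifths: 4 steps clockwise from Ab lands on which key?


Solution.
Each clockwise step on the circle of fifths moves up a perfect 5th
From Ab: Ab → Eb → Bb → F → C
= C


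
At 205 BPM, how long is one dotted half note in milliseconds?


Step by step:
One quarter-note beat = 60000 / BPM = 60000 / 205 ms
Dotted half note = 3 × quarter note
Duration = 3 × 60000 / 205 = 180000 / 205
= 878.0 ms


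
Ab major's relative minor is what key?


The relative minor shares the major's key signature and starts on its 6th degree
6th degree = a major 6th above the tonic; a major 6th above Ab is F
→ relative minor of Ab major is F minor
= F minor


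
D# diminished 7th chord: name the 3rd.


Step by step:
Diminished 7th chord = root + minor 3rd + diminished 5th + diminished 7th
Seventh chords stack in thirds, so the letter names are D-F-A-C
Root: D#
Minor 3rd above D#: F#
Diminished 5th above D#: A
Diminished 7th above D#: C
The 3rd = F#


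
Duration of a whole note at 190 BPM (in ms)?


One quarter-note beat = 60000 / BPM = 60000 / 190 ms
Whole note = 4 × quarter note
Duration = 4 × 60000 / 190 = 240000 / 190
= 1263.2 ms


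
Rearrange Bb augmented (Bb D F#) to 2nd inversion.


Step by step:
Root position: Bb D F#
2nd inversion: move root and 3rd up an octave
Bass note: F#
Notes (bottom to top) = F# Bb D


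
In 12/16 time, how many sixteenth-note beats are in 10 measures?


Working:
Time signature 12/16: the bottom number 16 means the sixteenth note gets one count
The top number 12 means 12 sixteenth-note beats per measure
Total = 12 × 10 measures
= 120 sixteenth-note beats


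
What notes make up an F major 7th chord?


Reasoning:
Major 7th chord = root + major 3rd + perfect 5th + major 7th
Seventh chords stack in thirds, so the letter names are F-A-C-E
Root: F
Major 3rd above F: A
Perfect 5th above F: C
Major 7th above F: E
Chord = F A C E


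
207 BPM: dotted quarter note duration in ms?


One quarter-note beat = 60000 / BPM = 60000 / 207 ms
Dotted quarter note = 3/2 × quarter note
Duration = 3/2 × 60000 / 207 = 90000 / 207
= 434.8 ms


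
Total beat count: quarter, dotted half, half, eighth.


Beat values:
  quarter = 1 beat
  dotted half = 3 beats
  half = 2 beats
  eighth = 0.5 beats
Sum = 1 + 3 + 2 + 0.5
= 6.5 beats


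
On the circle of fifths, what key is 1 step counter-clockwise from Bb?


Each counter-clockwise step moves down a perfect 5th (= up a perfect 4th)
From Bb: Bb → Eb
= Eb


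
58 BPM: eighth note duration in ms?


Step by step:
One quarter-note beat = 60000 / BPM = 60000 / 58 ms
Eighth note = 1/2 × quarter note
Duration = 1/2 × 60000 / 58 = 30000 / 58
= 517.2 ms


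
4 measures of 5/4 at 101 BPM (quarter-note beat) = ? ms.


Working:
Quarter-note beat duration = 60000 / 101 ms
Beats per measure (5/4) = 5
One measure = 5 × 60000 / 101 = 300000 / 101 ms
4 measures = 4 × 300000 / 101 = 1200000 / 101
= 11881.2 ms


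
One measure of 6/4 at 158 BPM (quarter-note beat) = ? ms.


Solution.
Quarter-note beat duration = 60000 / 158 ms
Beats per measure (6/4) = 6
One measure = 6 × 60000 / 158 = 360000 / 158 ms
= 2278.5 ms


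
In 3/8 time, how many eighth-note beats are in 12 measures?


Step by step:
Time signature 3/8: the bottom number 8 means the eighth note gets one count
The top number 3 means 3 eighth-note beats per measure
Total = 3 × 12 measures
= 36 eighth-note beats


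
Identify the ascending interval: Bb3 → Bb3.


Reasoning:
Letter names: B → B spans 1 letter name → a unison
Semitones: Bb3 → Bb3 = 0 half-steps
A unison of 0 semitones is a perfect unison
= perfect unison
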